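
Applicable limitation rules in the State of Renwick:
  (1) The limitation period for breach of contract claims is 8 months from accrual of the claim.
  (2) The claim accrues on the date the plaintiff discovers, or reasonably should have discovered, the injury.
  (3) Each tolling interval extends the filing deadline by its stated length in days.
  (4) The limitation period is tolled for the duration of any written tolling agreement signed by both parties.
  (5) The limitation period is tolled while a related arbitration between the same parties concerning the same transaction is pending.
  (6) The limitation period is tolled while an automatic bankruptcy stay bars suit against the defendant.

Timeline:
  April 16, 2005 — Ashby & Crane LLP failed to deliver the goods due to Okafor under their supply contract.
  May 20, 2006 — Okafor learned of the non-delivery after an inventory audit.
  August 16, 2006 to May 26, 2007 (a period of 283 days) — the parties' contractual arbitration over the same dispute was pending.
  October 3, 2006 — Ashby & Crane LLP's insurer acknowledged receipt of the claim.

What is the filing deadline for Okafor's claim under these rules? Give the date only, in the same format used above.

Under the discovery rule, the claim accrued on May 20, 2006, when Okafor discovered the injury — not on the April 16, 2005 date of the underlying act.
Adding the 8 months base period to May 20, 2006 gives a deadline of January 20, 2007, before any tolling.
The pending related arbitration from August 16, 2006 to May 26, 2007 tolled the period for 283 days, extending the deadline to October 30, 2007.
The other events in the timeline have no effect on the limitation period under the stated rules.

October 30, 2007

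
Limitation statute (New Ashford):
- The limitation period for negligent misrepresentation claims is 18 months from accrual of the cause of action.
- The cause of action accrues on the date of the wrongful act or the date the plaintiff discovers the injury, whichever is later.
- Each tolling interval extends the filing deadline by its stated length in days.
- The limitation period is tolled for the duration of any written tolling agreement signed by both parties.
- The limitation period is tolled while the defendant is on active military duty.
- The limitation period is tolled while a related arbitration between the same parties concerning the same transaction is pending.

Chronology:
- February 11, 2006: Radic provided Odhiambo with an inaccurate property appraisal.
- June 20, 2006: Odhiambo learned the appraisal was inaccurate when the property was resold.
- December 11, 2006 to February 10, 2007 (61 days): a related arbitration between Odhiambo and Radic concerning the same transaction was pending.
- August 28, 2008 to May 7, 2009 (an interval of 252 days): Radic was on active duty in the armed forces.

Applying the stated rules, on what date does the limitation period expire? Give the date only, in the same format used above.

Taking the later of the act (February 11, 2006) and discovery (June 20, 2006), the claim accrued on June 20, 2006.
Adding the 18 months base period to June 20, 2006 gives a deadline of December 20, 2007, before any tolling.
The pending related arbitration from December 11, 2006 to February 10, 2007 tolled the period for 61 days, extending the deadline to February 19, 2008.
By the time the defendant's active military service began on August 28, 2008, the limitation period had already expired on February 19, 2008; that interval cannot revive it.

February 19, 2008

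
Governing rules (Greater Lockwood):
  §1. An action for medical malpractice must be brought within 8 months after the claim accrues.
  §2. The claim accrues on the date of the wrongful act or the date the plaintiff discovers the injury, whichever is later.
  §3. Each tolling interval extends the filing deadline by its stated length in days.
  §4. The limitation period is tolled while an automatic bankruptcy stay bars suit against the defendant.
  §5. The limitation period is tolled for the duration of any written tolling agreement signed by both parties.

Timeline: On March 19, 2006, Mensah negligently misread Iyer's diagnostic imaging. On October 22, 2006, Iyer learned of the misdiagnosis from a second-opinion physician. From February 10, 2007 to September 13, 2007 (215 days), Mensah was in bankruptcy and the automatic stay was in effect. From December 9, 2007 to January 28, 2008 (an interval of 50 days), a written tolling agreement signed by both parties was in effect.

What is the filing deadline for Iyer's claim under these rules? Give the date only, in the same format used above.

March 13, 2008

Taking the later of the act (March 19, 2006) and discovery (October 22, 2006), the claim accrued on October 22, 2006.
Adding the 8 months base period to October 22, 2006 gives a deadline of June 22, 2007, before any tolling.
The automatic bankruptcy stay from February 10, 2007 to September 13, 2007 tolled the period for 215 days, extending the deadline to January 23, 2008.
Because the written tolling agreement ran from December 9, 2007 to January 28, 2008, the deadline is extended by 50 days to March 13, 2008.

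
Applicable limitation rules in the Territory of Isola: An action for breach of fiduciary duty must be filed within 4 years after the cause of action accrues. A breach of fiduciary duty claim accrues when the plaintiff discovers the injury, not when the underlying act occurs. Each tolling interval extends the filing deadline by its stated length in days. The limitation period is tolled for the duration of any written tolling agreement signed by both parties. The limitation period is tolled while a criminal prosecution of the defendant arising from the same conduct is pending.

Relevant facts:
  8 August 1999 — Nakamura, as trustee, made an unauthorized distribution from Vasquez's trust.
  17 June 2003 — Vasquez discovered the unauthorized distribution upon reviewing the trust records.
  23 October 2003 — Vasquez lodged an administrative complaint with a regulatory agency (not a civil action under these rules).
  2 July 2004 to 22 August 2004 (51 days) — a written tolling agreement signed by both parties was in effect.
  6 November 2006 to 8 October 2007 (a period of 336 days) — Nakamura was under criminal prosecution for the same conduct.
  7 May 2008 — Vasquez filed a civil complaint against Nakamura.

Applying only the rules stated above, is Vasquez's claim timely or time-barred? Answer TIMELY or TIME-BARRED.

TIMELY

The claim did not accrue until Vasquez discovered the injury on 17 June 2003; the 8 August 1999 act date does not start the clock under the stated rule.
Adding the 4 years base period to 17 June 2003 gives a deadline of 17 June 2007, before any tolling.
The period was tolled for 51 days by the written tolling agreement (2 July 2004 to 22 August 2004), pushing the deadline to 7 August 2007.
Because the pending criminal prosecution ran from 6 November 2006 to 8 October 2007, the deadline is extended by 336 days to 8 July 2008.
Nothing else in the chronology tolls or restarts the period.
Filing on 7 May 2008 beat the 8 July 2008 deadline — the action is timely.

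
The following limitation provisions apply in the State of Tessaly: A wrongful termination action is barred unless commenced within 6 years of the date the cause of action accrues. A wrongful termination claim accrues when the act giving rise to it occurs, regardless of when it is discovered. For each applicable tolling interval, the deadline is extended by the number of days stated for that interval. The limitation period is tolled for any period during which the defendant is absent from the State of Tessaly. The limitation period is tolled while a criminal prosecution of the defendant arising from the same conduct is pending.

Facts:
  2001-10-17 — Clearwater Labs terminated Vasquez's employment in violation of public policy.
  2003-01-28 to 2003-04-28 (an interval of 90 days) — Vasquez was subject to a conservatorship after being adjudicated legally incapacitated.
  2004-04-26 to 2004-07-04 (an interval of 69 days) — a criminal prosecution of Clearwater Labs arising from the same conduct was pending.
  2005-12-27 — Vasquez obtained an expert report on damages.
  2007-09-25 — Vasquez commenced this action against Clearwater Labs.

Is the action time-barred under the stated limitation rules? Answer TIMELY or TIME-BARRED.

The claim accrued on 2001-10-17, when the wrongful act occurred.
Adding the 6 years base period to 2001-10-17 gives a deadline of 2007-10-17, before any tolling.
The period was tolled for 69 days by the pending criminal prosecution (2004-04-26 to 2004-07-04), pushing the deadline to 2007-12-25.
No stated provision tolls the period for the plaintiff's incapacity, so the interval from 2003-01-28 to 2003-04-28 has no effect on the deadline.
Nothing else in the chronology tolls or restarts the period.
Vasquez filed on 2007-09-25, before the 2007-12-25 deadline, so the action is timely.

TIMELY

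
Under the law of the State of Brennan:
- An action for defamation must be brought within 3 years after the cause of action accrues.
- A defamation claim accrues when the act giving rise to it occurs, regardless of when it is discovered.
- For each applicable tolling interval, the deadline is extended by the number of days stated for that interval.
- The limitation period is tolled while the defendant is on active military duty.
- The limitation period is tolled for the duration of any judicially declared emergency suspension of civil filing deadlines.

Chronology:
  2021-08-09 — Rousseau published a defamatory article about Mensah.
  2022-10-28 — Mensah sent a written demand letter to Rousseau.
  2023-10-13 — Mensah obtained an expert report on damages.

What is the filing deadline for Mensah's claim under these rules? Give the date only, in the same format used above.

The limitation period began to run on 2021-08-09.
3 years from 2021-08-09 is 2024-08-09.
The other events in the timeline have no effect on the limitation period under the stated rules.

2024-08-09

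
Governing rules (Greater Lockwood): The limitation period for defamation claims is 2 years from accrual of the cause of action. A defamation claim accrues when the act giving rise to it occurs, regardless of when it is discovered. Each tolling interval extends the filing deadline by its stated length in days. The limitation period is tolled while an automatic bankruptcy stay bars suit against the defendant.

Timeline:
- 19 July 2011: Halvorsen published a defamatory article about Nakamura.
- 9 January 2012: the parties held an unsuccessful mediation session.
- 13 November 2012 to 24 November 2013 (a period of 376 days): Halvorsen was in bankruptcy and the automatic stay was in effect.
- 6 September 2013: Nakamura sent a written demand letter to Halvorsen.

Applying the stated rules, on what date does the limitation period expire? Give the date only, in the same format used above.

30 July 2014

The limitation period began to run on 19 July 2011.
2 years from 19 July 2011 is 19 July 2013.
Because the automatic bankruptcy stay ran from 13 November 2012 to 24 November 2013, the deadline is extended by 376 days to 30 July 2014.
Nothing else in the chronology tolls or restarts the period.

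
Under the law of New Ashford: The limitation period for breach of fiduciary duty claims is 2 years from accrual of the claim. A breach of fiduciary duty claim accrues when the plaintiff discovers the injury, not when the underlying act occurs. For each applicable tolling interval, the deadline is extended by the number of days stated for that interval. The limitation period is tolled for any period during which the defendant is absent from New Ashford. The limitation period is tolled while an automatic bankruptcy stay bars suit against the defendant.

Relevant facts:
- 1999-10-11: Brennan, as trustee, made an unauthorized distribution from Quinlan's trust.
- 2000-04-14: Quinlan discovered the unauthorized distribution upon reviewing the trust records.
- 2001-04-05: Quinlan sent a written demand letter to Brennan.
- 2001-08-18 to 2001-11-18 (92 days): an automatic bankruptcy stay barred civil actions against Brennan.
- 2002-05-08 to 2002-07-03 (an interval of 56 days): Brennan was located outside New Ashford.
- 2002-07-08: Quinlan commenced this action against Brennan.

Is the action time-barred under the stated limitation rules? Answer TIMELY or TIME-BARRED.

TIMELY

The claim did not accrue until Quinlan discovered the injury on 2000-04-14; the 1999-10-11 act date does not start the clock under the stated rule.
Adding the 2 years base period to 2000-04-14 gives a deadline of 2002-04-14, before any tolling.
The period was tolled for 92 days by the automatic bankruptcy stay (2001-08-18 to 2001-11-18), pushing the deadline to 2002-07-15.
The defendant's absence from the jurisdiction from 2002-05-08 to 2002-07-03 tolled the period for 56 days, extending the deadline to 2002-09-09.
None of the other events listed affects the running of the period under the stated rules.
Filing on 2002-07-08 beat the 2002-09-09 deadline — the action is timely.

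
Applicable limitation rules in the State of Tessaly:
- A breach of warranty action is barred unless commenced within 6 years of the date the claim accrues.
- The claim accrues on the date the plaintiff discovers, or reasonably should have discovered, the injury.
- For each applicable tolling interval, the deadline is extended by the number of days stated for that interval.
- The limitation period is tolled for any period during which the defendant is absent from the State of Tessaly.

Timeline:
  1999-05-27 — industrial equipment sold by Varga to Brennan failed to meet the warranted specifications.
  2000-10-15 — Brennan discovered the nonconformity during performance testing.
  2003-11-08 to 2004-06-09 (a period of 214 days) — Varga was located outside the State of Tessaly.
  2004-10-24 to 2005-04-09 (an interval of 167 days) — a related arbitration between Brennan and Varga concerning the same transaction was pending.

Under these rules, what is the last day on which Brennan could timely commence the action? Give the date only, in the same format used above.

2007-05-17

Under the discovery rule, the claim accrued on 2000-10-15, when Brennan discovered the injury — not on the 1999-05-27 date of the underlying act.
Adding the 6 years base period to 2000-10-15 gives a deadline of 2006-10-15, before any tolling.
The period was tolled for 214 days by the defendant's absence from the jurisdiction (2003-11-08 to 2004-06-09), pushing the deadline to 2007-05-17.
No stated provision tolls the period for a pending arbitration, so the interval from 2004-10-24 to 2005-04-09 has no effect on the deadline.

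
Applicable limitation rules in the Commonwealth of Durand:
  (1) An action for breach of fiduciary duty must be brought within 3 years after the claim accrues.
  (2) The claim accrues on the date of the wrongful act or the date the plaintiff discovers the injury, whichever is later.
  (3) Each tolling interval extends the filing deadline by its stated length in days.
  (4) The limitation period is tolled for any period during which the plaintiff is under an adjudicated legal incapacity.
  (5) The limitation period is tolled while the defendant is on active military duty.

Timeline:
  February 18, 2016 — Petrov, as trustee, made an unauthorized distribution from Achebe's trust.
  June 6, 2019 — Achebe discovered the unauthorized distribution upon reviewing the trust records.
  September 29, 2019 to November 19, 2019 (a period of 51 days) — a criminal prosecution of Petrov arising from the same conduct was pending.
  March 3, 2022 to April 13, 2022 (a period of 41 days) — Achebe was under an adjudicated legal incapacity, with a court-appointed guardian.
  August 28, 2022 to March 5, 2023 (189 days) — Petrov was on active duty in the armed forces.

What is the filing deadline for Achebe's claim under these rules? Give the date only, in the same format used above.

July 17, 2022

Because discovery on June 6, 2019 post-dates the February 18, 2016 act, accrual under the later-of rule falls on June 6, 2019.
Adding the 3 years base period to June 6, 2019 gives a deadline of June 6, 2022, before any tolling.
Because the plaintiff's legal incapacity ran from March 3, 2022 to April 13, 2022, the deadline is extended by 41 days to July 17, 2022.
By the time the defendant's active military service began on August 28, 2022, the limitation period had already expired on July 17, 2022; that interval cannot revive it.
No stated provision tolls the period for a criminal prosecution, so the interval from September 29, 2019 to November 19, 2019 has no effect on the deadline.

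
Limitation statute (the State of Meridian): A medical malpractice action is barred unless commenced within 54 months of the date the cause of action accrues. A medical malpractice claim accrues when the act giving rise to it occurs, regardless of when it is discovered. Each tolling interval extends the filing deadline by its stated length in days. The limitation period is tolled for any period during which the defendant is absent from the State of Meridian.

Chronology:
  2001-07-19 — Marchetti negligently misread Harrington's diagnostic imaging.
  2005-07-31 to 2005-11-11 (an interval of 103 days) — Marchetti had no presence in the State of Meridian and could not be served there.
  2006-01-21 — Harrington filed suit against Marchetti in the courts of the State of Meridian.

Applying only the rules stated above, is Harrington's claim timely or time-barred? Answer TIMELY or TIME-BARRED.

The claim accrued on 2001-07-19, when the wrongful act occurred.
54 months from 2001-07-19 is 2006-01-19.
The defendant's absence from the jurisdiction from 2005-07-31 to 2005-11-11 tolled the period for 103 days, extending the deadline to 2006-05-02.
Filing on 2006-01-21 beat the 2006-05-02 deadline — the action is timely.

TIMELY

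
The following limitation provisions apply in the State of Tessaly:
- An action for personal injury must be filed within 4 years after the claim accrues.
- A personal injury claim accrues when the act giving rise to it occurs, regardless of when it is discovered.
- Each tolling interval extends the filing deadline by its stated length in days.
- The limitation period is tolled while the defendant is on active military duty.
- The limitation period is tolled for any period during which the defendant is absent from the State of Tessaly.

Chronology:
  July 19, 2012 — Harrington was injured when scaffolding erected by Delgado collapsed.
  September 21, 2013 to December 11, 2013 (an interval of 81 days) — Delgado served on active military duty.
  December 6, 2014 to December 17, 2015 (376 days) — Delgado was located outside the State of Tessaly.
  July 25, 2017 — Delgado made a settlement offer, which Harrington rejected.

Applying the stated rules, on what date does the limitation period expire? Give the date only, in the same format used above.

October 19, 2017

The limitation period began to run on July 19, 2012.
4 years from July 19, 2012 is July 19, 2016.
The defendant's active military service from September 21, 2013 to December 11, 2013 tolled the period for 81 days, extending the deadline to October 8, 2016.
The period was tolled for 376 days by the defendant's absence from the jurisdiction (December 6, 2014 to December 17, 2015), pushing the deadline to October 19, 2017.
None of the other events listed affects the running of the period under the stated rules.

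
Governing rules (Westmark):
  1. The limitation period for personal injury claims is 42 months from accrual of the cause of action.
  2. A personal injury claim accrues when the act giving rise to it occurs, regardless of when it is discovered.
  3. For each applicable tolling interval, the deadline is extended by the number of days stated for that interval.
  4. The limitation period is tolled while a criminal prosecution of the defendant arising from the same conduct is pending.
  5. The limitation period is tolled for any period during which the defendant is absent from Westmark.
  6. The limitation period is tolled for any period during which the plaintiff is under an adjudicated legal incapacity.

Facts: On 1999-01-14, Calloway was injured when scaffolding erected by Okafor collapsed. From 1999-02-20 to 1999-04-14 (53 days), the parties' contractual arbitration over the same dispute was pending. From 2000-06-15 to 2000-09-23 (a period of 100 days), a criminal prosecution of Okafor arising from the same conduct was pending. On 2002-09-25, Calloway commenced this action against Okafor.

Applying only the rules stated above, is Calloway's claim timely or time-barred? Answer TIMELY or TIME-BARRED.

TIMELY

The claim accrued on 1999-01-14, when the wrongful act occurred.
The untolled deadline — 42 months after 1999-01-14 — is 2002-07-14.
The period was tolled for 100 days by the pending criminal prosecution (2000-06-15 to 2000-09-23), pushing the deadline to 2002-10-22.
Although a pending arbitration ran from 1999-02-20 to 1999-04-14, the stated rules do not make that a tolling event, so it is disregarded.
Calloway filed on 2002-09-25, before the 2002-10-22 deadline, so the action is timely.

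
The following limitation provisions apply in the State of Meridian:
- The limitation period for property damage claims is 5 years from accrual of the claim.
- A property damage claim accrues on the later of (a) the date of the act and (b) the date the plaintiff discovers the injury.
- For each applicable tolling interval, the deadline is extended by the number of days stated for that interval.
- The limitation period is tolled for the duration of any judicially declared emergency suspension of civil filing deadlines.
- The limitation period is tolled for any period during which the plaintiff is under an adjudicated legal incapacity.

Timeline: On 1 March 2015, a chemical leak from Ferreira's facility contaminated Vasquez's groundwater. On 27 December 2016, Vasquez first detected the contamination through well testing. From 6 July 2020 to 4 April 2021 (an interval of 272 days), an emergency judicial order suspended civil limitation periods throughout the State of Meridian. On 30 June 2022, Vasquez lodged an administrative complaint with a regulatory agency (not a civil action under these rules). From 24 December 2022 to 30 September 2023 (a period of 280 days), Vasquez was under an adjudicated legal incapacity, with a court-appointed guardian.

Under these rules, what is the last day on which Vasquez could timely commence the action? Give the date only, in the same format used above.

Because discovery on 27 December 2016 post-dates the 1 March 2015 act, accrual under the later-of rule falls on 27 December 2016.
The untolled deadline — 5 years after 27 December 2016 — is 27 December 2021.
The emergency suspension of filing deadlines from 6 July 2020 to 4 April 2021 tolled the period for 272 days, extending the deadline to 25 September 2022.
The plaintiff's legal incapacity from 24 December 2022 to 30 September 2023 began after the period had already run on 25 September 2022, so it has no tolling effect.
None of the other events listed affects the running of the period under the stated rules.

25 September 2022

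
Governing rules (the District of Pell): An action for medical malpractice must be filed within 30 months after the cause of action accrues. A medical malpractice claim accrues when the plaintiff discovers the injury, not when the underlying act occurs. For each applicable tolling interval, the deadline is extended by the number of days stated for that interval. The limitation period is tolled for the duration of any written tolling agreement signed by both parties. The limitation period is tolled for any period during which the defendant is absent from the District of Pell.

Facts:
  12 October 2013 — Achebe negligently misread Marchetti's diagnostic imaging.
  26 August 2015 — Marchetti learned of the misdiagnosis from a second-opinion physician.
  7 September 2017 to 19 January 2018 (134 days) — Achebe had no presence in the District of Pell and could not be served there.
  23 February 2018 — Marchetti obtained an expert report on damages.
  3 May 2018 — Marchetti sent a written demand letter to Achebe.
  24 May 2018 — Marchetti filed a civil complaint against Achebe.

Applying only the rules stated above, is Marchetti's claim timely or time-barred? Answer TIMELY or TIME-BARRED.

TIMELY

Under the discovery rule, the claim accrued on 26 August 2015, when Marchetti discovered the injury — not on the 12 October 2013 date of the underlying act.
Adding the 30 months base period to 26 August 2015 gives a deadline of 26 February 2018, before any tolling.
The period was tolled for 134 days by the defendant's absence from the jurisdiction (7 September 2017 to 19 January 2018), pushing the deadline to 10 July 2018.
None of the other events listed affects the running of the period under the stated rules.
Marchetti filed on 24 May 2018, before the 10 July 2018 deadline, so the action is timely.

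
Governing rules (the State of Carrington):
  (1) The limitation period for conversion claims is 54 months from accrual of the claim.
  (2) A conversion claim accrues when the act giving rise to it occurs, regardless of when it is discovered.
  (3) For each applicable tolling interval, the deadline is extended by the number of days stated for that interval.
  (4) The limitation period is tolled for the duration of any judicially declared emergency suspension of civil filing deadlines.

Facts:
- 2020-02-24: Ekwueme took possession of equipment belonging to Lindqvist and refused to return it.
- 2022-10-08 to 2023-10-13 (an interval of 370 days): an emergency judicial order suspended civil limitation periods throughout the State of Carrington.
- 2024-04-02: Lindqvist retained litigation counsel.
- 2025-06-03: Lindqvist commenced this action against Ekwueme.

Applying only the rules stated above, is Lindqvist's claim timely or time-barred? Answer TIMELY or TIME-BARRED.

The limitation period began to run on 2020-02-24.
Adding the 54 months base period to 2020-02-24 gives a deadline of 2024-08-24, before any tolling.
Because the emergency suspension of filing deadlines ran from 2022-10-08 to 2023-10-13, the deadline is extended by 370 days to 2025-08-29.
The other events in the timeline have no effect on the limitation period under the stated rules.
The 2025-06-03 filing precedes the 2025-08-29 deadline; the claim is timely.

TIMELY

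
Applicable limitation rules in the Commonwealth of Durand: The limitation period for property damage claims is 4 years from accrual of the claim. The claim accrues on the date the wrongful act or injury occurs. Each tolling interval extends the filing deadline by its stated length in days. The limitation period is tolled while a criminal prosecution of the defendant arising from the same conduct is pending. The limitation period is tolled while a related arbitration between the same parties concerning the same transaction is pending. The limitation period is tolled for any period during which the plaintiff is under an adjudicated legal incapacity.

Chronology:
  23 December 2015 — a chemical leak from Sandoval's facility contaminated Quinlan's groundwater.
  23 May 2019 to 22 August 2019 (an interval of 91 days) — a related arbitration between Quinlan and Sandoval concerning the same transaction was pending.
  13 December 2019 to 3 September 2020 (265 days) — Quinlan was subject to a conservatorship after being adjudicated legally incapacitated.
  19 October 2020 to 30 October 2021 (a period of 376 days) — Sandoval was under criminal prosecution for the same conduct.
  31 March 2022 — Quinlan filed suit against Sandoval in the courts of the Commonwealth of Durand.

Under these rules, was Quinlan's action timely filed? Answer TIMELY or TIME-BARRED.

TIME-BARRED

The claim accrued on 23 December 2015, the date of the act.
The untolled deadline — 4 years after 23 December 2015 — is 23 December 2019.
Because the pending related arbitration ran from 23 May 2019 to 22 August 2019, the deadline is extended by 91 days to 23 March 2020.
The plaintiff's legal incapacity from 13 December 2019 to 3 September 2020 tolled the period for 265 days, extending the deadline to 13 December 2020.
Because the pending criminal prosecution ran from 19 October 2020 to 30 October 2021, the deadline is extended by 376 days to 24 December 2021.
Quinlan filed on 31 March 2022, after the 24 December 2021 deadline, so the action is time-barred.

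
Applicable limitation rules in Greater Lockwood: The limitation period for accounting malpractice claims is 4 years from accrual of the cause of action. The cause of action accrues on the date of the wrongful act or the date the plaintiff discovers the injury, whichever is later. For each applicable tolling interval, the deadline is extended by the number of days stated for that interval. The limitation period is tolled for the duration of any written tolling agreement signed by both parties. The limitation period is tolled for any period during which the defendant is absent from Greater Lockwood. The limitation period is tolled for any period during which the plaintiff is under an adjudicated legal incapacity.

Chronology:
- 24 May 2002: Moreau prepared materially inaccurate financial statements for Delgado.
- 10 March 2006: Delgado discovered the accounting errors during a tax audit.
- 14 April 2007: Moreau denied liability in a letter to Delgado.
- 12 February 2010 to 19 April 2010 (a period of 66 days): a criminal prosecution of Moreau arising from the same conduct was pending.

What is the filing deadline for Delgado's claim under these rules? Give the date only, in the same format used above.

Because discovery on 10 March 2006 post-dates the 24 May 2002 act, accrual under the later-of rule falls on 10 March 2006.
4 years from 10 March 2006 is 10 March 2010.
No stated provision tolls the period for a criminal prosecution, so the interval from 12 February 2010 to 19 April 2010 has no effect on the deadline.
None of the other events listed affects the running of the period under the stated rules.

10 March 2010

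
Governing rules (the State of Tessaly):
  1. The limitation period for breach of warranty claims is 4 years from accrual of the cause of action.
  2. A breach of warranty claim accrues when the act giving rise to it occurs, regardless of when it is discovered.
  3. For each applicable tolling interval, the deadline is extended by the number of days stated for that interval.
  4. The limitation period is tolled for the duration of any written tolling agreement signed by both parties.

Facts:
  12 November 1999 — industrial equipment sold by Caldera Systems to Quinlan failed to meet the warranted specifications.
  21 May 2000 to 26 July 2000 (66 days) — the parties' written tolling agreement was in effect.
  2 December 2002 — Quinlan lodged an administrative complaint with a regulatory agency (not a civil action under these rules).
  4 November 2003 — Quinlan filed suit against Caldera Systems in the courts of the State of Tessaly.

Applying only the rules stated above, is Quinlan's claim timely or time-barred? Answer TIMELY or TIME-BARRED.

TIMELY

The limitation period began to run on 12 November 1999.
The untolled deadline — 4 years after 12 November 1999 — is 12 November 2003.
Because the written tolling agreement ran from 21 May 2000 to 26 July 2000, the deadline is extended by 66 days to 17 January 2004.
The other events in the timeline have no effect on the limitation period under the stated rules.
Filing on 4 November 2003 beat the 17 January 2004 deadline — the action is timely.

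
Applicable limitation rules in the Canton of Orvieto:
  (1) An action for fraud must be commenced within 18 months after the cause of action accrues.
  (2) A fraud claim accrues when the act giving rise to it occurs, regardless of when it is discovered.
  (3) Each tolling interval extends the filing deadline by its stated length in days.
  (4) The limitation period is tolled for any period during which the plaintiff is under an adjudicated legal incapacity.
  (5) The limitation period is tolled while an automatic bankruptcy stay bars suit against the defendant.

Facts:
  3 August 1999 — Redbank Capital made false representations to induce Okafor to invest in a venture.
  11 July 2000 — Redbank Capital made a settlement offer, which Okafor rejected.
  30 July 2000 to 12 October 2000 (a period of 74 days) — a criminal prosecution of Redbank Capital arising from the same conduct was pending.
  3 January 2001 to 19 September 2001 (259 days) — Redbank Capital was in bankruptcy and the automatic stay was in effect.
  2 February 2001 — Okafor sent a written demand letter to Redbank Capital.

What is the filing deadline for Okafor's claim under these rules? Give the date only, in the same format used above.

The limitation period began to run on 3 August 1999.
Adding the 18 months base period to 3 August 1999 gives a deadline of 3 February 2001, before any tolling.
The period was tolled for 259 days by the automatic bankruptcy stay (3 January 2001 to 19 September 2001), pushing the deadline to 20 October 2001.
Although a criminal prosecution ran from 30 July 2000 to 12 October 2000, the stated rules do not make that a tolling event, so it is disregarded.
None of the other events listed affects the running of the period under the stated rules.

20 October 2001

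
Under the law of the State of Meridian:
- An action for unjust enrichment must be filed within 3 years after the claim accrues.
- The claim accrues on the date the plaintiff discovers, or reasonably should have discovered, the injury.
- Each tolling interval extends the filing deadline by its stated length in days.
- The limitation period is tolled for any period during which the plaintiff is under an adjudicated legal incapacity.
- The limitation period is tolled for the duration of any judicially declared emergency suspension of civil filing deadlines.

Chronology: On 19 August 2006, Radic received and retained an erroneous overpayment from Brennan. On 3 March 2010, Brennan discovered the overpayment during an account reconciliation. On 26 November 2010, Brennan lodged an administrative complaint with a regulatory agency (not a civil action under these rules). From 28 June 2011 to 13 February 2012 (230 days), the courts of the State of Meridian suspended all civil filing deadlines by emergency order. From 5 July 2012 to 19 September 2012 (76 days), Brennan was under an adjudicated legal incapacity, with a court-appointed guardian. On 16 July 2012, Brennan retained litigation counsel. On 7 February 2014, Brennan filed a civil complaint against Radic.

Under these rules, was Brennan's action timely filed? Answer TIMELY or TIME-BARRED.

TIME-BARRED

The claim did not accrue until Brennan discovered the injury on 3 March 2010; the 19 August 2006 act date does not start the clock under the stated rule.
Adding the 3 years base period to 3 March 2010 gives a deadline of 3 March 2013, before any tolling.
The emergency suspension of filing deadlines from 28 June 2011 to 13 February 2012 tolled the period for 230 days, extending the deadline to 19 October 2013.
The plaintiff's legal incapacity from 5 July 2012 to 19 September 2012 tolled the period for 76 days, extending the deadline to 3 January 2014.
None of the other events listed affects the running of the period under the stated rules.
The 7 February 2014 filing falls after the 3 January 2014 deadline; the claim is time-barred.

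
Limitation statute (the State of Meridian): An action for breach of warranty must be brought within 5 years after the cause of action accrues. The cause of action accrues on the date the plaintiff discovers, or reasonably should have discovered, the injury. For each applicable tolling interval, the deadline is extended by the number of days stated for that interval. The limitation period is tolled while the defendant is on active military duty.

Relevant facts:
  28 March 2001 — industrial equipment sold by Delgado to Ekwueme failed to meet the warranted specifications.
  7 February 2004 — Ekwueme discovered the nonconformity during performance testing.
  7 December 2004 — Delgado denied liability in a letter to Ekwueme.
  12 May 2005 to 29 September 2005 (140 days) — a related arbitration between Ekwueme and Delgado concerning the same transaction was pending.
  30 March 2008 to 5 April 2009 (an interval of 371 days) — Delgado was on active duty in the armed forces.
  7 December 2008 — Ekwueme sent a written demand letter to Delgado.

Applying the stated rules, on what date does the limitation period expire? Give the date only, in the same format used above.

Accrual is tied to discovery, so the period began on 7 February 2004 rather than on 28 March 2001 when the act occurred.
Adding the 5 years base period to 7 February 2004 gives a deadline of 7 February 2009, before any tolling.
The defendant's active military service from 30 March 2008 to 5 April 2009 tolled the period for 371 days, extending the deadline to 13 February 2010.
The pending related arbitration from 12 May 2005 to 29 September 2005 does not toll the period, because no stated rule makes a pending arbitration a tolling event.
Nothing else in the chronology tolls or restarts the period.

13 February 2010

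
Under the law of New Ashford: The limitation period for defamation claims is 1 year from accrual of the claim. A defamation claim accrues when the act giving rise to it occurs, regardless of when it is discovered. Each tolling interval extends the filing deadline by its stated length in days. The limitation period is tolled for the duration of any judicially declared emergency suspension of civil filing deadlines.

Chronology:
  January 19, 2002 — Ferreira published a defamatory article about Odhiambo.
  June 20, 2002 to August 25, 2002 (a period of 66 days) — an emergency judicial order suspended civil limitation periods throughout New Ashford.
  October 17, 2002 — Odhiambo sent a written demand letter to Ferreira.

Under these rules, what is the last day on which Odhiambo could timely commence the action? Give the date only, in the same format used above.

March 26, 2003

The claim accrued on January 19, 2002, when the wrongful act occurred.
1 year from January 19, 2002 is January 19, 2003.
The period was tolled for 66 days by the emergency suspension of filing deadlines (June 20, 2002 to August 25, 2002), pushing the deadline to March 26, 2003.
Nothing else in the chronology tolls or restarts the period.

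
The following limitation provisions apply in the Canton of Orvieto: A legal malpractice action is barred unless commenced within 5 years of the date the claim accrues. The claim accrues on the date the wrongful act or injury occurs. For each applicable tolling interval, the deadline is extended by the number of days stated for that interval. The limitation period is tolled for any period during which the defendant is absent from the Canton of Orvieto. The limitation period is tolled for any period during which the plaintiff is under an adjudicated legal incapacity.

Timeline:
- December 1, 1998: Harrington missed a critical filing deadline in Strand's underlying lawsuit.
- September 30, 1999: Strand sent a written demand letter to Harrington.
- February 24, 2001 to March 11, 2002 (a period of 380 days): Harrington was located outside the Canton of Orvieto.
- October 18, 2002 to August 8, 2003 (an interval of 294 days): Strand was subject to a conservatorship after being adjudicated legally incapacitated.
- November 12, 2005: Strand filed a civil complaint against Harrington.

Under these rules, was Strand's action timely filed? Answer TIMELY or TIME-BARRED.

TIME-BARRED

The claim accrued on December 1, 1998, the date of the act.
Adding the 5 years base period to December 1, 1998 gives a deadline of December 1, 2003, before any tolling.
Because the defendant's absence from the jurisdiction ran from February 24, 2001 to March 11, 2002, the deadline is extended by 380 days to December 15, 2004.
The plaintiff's legal incapacity from October 18, 2002 to August 8, 2003 tolled the period for 294 days, extending the deadline to October 5, 2005.
Nothing else in the chronology tolls or restarts the period.
Strand filed on November 12, 2005, after the October 5, 2005 deadline, so the action is time-barred.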